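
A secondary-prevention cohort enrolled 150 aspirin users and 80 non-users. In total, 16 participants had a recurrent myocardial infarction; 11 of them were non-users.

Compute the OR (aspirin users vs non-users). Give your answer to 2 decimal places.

OR = 0.22

aspirin users with the outcome: 16 − 11 = 5
aspirin users without the outcome: 150 − 5 = 145
non-users without the outcome: 80 − 11 = 69
OR = (5 × 69) / (145 × 11) = 345/1595 ≈ 0.22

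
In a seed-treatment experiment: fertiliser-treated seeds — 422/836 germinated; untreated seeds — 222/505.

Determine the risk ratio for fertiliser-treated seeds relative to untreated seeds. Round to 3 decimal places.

1.148

risk, fertiliser-treated seeds = 422/836 = 0.5048
risk, untreated seeds = 222/505 = 0.4396
RR = 0.5048 / 0.4396 = 1.148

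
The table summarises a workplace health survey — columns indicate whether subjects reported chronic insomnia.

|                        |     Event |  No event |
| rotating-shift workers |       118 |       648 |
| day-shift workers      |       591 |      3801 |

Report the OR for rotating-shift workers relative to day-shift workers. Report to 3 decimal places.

OR = (118 × 3801) / (648 × 591) = 448518/382968 ≈ 1.171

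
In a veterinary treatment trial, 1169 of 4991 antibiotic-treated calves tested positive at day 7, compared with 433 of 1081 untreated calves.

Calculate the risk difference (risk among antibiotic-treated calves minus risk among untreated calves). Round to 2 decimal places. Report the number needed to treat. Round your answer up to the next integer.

risk, antibiotic-treated calves = 1169/4991 = 0.2342
risk, untreated calves = 433/1081 = 0.4006
risk difference = 0.2342 − 0.4006 = -0.17
absolute risk difference = 0.166333
1 / 0.166333 = 6.012 → round up → 7

RD = -0.17; NNT = 7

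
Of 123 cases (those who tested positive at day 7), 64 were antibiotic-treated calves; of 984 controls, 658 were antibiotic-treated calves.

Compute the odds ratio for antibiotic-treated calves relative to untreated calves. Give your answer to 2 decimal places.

0.54

odds, antibiotic-treated calves = 64/658 = 0.0973
odds, untreated calves = 59/326 = 0.1810
OR = 0.0973 / 0.1810 = 0.54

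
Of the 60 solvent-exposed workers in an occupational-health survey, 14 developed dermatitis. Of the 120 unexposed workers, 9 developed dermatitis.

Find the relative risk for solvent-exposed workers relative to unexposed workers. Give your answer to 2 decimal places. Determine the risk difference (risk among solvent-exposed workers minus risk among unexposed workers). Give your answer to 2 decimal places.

risk, solvent-exposed workers = 14/60 = 0.2333
risk, unexposed workers = 9/120 = 0.0750
RR = 0.2333 / 0.0750 = 3.11
risk difference = 0.2333 − 0.0750 = 0.16

RR = 3.11; RD = 0.16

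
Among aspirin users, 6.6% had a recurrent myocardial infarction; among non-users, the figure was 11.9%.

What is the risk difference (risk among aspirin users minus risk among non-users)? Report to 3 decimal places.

risk difference = 0.0660 − 0.1190 = -0.053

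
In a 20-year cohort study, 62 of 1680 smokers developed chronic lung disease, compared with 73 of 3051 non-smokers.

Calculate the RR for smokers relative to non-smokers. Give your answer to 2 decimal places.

RR: 1.54

risk, smokers = 62/1680 = 0.03690
risk, non-smokers = 73/3051 = 0.02393
RR = 0.03690 / 0.02393 = 1.54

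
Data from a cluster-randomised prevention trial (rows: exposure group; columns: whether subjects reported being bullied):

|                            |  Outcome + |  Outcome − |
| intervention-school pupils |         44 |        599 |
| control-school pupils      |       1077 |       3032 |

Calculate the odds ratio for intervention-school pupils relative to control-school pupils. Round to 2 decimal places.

odds, intervention-school pupils = 44/599 = 0.0735
odds, control-school pupils = 1077/3032 = 0.3552
OR = 0.0735 / 0.3552 = 0.21

0.21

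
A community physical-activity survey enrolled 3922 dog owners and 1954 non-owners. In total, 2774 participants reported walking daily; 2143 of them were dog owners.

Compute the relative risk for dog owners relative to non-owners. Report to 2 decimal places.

dog owners without the outcome: 3922 − 2143 = 1779
non-owners with the outcome: 2774 − 2143 = 631
non-owners without the outcome: 1954 − 631 = 1323
risk, dog owners = 2143/3922 = 0.5464
risk, non-owners = 631/1954 = 0.3229
RR = 0.5464 / 0.3229 = 1.69

RR: 1.69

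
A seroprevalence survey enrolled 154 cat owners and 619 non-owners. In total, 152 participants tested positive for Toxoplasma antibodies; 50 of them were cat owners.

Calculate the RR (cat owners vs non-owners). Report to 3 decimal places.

cat owners without the outcome: 154 − 50 = 104
non-owners with the outcome: 152 − 50 = 102
non-owners without the outcome: 619 − 102 = 517
risk, cat owners = 50/154 = 0.3247
risk, non-owners = 102/619 = 0.1648
RR = 0.3247 / 0.1648 = 1.970

1.970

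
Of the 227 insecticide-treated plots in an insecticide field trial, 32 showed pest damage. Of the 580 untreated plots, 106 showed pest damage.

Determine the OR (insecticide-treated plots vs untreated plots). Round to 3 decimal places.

0.734

odds, insecticide-treated plots = 32/195 = 0.1641
odds, untreated plots = 106/474 = 0.2236
OR = 0.1641 / 0.2236 = 0.734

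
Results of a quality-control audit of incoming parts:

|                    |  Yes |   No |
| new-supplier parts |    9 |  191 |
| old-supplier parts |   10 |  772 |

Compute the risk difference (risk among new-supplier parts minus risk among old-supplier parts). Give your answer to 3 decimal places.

risk, new-supplier parts = 9/200 = 0.04500
risk, old-supplier parts = 10/782 = 0.01279
risk difference = 0.04500 − 0.01279 = 0.032

RD: 0.032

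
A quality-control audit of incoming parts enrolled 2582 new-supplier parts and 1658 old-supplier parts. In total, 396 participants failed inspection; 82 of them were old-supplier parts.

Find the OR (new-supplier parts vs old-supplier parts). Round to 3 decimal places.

2.661

new-supplier parts with the outcome: 396 − 82 = 314
new-supplier parts without the outcome: 2582 − 314 = 2268
old-supplier parts without the outcome: 1658 − 82 = 1576
odds, new-supplier parts = 314/2268 = 0.13845
odds, old-supplier parts = 82/1576 = 0.05203
OR = 0.13845 / 0.05203 = 2.661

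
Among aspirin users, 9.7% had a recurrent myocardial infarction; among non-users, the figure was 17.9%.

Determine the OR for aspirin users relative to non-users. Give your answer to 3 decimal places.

0.493

odds, aspirin users = 0.0970/0.9030 = 0.1074
odds, non-users = 0.1790/0.8210 = 0.2180
OR = 0.1074 / 0.2180 = 0.493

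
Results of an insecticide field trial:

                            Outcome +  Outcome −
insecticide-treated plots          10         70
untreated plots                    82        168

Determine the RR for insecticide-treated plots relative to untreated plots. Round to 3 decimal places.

0.381

risk, insecticide-treated plots = 10/80 = 0.1250
risk, untreated plots = 82/250 = 0.3280
RR = 0.1250 / 0.3280 = 0.381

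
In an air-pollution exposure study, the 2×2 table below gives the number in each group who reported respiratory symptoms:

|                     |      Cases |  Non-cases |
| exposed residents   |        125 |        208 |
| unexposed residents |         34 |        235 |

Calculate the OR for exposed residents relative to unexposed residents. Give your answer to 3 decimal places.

OR = (125 × 235) / (208 × 34) = 29375/7072 ≈ 4.154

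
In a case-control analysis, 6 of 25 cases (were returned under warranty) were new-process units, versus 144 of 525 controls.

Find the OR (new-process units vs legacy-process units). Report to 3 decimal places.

OR: 0.836

odds, new-process units = 6/144 = 0.04167
odds, legacy-process units = 19/381 = 0.04987
OR = 0.04167 / 0.04987 = 0.836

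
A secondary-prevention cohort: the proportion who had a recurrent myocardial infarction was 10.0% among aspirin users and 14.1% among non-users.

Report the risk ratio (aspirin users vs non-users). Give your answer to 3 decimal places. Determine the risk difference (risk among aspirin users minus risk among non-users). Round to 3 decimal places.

RR = 0.1000 / 0.1410 = 0.709
risk difference = 0.1000 − 0.1410 = -0.041

RR = 0.709; RD = -0.041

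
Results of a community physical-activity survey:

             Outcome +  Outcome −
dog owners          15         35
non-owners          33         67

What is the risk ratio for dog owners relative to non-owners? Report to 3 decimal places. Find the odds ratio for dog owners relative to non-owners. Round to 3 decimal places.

RR = 0.909; OR = 0.870

risk, dog owners = 15/50 = 0.3000
risk, non-owners = 33/100 = 0.3300
RR = 0.3000 / 0.3300 = 0.909
odds, dog owners = 15/35 = 0.4286
odds, non-owners = 33/67 = 0.4925
OR = 0.4286 / 0.4925 = 0.870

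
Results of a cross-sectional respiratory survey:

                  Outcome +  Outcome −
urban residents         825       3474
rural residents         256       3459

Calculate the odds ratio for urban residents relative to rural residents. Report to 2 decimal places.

OR ≈ 3.21

odds, urban residents = 825/3474 = 0.2375
odds, rural residents = 256/3459 = 0.0740
OR = 0.2375 / 0.0740 = 3.21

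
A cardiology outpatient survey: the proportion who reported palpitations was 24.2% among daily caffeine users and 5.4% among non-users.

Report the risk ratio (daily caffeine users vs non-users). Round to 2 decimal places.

RR = 0.2420 / 0.0540 = 4.48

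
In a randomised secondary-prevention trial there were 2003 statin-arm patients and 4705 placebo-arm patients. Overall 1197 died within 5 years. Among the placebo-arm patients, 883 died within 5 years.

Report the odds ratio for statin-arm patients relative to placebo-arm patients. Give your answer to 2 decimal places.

0.80

statin-arm patients with the outcome: 1197 − 883 = 314
statin-arm patients without the outcome: 2003 − 314 = 1689
placebo-arm patients without the outcome: 4705 − 883 = 3822
OR = (314 × 3822) / (1689 × 883) = 1200108/1491387 ≈ 0.80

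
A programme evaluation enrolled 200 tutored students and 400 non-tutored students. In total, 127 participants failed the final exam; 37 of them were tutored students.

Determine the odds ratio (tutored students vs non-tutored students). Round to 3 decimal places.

tutored students without the outcome: 200 − 37 = 163
non-tutored students with the outcome: 127 − 37 = 90
non-tutored students without the outcome: 400 − 90 = 310
OR = (37 × 310) / (163 × 90) = 11470/14670 ≈ 0.782

0.782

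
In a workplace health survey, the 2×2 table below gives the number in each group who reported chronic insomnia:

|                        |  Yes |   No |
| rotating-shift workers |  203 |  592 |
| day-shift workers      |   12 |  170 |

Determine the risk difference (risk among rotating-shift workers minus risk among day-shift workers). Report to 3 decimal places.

0.189

risk, rotating-shift workers = 203/795 = 0.2553
risk, day-shift workers = 12/182 = 0.0659
risk difference = 0.2553 − 0.0659 = 0.189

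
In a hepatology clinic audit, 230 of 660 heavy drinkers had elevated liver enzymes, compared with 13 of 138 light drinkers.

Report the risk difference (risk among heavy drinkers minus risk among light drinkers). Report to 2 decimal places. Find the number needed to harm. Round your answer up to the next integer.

risk, heavy drinkers = 230/660 = 0.3485
risk, light drinkers = 13/138 = 0.0942
risk difference = 0.3485 − 0.0942 = 0.25
absolute risk difference = 0.254282
1 / 0.254282 = 3.933 → round up → 4

RD = 0.25; NNH = 4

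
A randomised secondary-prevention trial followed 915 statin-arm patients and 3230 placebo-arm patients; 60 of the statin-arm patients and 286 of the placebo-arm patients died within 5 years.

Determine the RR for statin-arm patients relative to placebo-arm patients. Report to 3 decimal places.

RR: 0.741

risk, statin-arm patients = 60/915 = 0.0656
risk, placebo-arm patients = 286/3230 = 0.0885
RR = 0.0656 / 0.0885 = 0.741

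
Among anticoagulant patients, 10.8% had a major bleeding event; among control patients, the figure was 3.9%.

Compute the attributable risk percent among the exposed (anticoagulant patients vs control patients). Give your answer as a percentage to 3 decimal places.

AR% = (0.10800 − 0.03900) / 0.10800 = 0.6389 → 63.889%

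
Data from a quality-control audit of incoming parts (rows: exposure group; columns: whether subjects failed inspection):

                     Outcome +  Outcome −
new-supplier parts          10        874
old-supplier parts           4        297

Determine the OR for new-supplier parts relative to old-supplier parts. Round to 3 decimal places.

OR = (10 × 297) / (874 × 4) = 2970/3496 ≈ 0.850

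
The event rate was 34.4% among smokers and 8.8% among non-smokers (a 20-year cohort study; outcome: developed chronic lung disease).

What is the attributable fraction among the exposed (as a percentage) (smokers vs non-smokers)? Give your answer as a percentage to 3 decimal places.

AR% = (0.3440 − 0.0880) / 0.3440 = 0.7442 → 74.419%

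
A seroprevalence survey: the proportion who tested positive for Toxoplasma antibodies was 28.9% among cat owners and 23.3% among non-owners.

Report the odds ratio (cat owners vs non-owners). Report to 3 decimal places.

OR = 1.338

odds, cat owners = 0.2890/0.7110 = 0.4065
odds, non-owners = 0.2330/0.7670 = 0.3038
OR = 0.4065 / 0.3038 = 1.338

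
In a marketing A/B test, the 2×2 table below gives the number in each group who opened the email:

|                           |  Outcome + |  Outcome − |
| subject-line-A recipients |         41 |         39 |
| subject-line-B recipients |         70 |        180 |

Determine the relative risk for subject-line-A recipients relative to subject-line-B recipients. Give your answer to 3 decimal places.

1.830

risk, subject-line-A recipients = 41/80 = 0.5125
risk, subject-line-B recipients = 70/250 = 0.2800
RR = 0.5125 / 0.2800 = 1.830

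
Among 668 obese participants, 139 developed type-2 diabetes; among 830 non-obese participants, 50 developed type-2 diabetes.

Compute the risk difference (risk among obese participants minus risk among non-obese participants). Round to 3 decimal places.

risk, obese participants = 139/668 = 0.2081
risk, non-obese participants = 50/830 = 0.0602
risk difference = 0.2081 − 0.0602 = 0.148

RD ≈ 0.148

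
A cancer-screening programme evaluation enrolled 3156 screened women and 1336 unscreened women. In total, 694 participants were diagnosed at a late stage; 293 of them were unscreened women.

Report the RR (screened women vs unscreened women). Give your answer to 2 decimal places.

0.58

screened women with the outcome: 694 − 293 = 401
screened women without the outcome: 3156 − 401 = 2755
unscreened women without the outcome: 1336 − 293 = 1043
risk, screened women = 401/3156 = 0.1271
risk, unscreened women = 293/1336 = 0.2193
RR = 0.1271 / 0.2193 = 0.58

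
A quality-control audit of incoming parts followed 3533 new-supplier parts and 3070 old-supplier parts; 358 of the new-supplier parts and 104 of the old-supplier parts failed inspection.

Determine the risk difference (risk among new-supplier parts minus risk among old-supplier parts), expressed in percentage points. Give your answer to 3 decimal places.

RD ≈ 6.745

risk, new-supplier parts = 358/3533 = 0.10133
risk, old-supplier parts = 104/3070 = 0.03388
risk difference = 0.10133 − 0.03388 = 0.06745 → 6.745 percentage points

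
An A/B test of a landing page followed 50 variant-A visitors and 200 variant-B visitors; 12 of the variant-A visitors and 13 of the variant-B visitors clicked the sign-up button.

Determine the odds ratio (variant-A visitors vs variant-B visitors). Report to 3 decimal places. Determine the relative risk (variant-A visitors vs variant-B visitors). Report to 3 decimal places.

OR = (12 × 187) / (38 × 13) = 2244/494 ≈ 4.543
risk, variant-A visitors = 12/50 = 0.2400
risk, variant-B visitors = 13/200 = 0.0650
RR = 0.2400 / 0.0650 = 3.692

OR = 4.543; RR = 3.692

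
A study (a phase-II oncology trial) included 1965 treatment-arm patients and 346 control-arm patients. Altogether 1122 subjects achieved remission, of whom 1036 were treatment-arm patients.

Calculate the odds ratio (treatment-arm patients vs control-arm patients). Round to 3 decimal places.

3.371

treatment-arm patients without the outcome: 1965 − 1036 = 929
control-arm patients with the outcome: 1122 − 1036 = 86
control-arm patients without the outcome: 346 − 86 = 260
odds, treatment-arm patients = 1036/929 = 1.1152
odds, control-arm patients = 86/260 = 0.3308
OR = 1.1152 / 0.3308 = 3.371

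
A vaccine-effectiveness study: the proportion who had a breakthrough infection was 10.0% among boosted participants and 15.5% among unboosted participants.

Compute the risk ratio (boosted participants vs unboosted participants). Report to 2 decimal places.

RR = 0.1000 / 0.1550 = 0.65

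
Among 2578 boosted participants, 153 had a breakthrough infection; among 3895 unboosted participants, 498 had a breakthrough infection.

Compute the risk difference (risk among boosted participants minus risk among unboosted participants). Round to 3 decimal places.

risk, boosted participants = 153/2578 = 0.0593
risk, unboosted participants = 498/3895 = 0.1279
risk difference = 0.0593 − 0.1279 = -0.069

-0.069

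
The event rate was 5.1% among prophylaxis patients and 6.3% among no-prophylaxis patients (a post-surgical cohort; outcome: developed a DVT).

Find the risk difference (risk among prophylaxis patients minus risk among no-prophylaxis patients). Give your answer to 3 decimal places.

risk difference = 0.0510 − 0.0630 = -0.012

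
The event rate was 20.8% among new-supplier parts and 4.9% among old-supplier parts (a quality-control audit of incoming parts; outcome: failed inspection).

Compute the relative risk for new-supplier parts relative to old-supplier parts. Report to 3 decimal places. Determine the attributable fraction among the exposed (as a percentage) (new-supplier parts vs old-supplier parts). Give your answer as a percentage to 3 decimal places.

RR = 4.245; AR% = 76.442%

RR = 0.20800 / 0.04900 = 4.245
AR% = (0.20800 − 0.04900) / 0.20800 = 0.7644 → 76.442%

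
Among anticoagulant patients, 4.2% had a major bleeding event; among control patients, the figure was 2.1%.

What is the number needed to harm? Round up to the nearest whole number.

absolute risk difference = 0.021000
1 / 0.021000 = 47.619 → round up → 48

NNH ≈ 48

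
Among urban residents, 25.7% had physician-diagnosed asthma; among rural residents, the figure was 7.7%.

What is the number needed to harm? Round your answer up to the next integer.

absolute risk difference = 0.180000
1 / 0.180000 = 5.556 → round up → 6

NNH: 6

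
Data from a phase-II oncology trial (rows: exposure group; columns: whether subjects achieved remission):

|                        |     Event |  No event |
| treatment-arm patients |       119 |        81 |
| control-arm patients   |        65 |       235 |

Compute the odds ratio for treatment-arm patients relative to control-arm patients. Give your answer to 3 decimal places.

OR = (119 × 235) / (81 × 65) = 27965/5265 ≈ 5.311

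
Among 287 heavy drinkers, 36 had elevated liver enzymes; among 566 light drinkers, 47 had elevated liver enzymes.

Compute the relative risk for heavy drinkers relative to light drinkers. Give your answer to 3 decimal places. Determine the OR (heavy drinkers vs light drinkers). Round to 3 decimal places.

risk, heavy drinkers = 36/287 = 0.1254
risk, light drinkers = 47/566 = 0.0830
RR = 0.1254 / 0.0830 = 1.511
OR = (36 × 519) / (251 × 47) = 18684/11797 ≈ 1.584

RR = 1.511; OR = 1.584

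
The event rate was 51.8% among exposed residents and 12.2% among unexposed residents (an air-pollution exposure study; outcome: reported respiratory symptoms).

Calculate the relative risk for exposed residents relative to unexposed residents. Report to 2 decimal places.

RR = 0.5180 / 0.1220 = 4.25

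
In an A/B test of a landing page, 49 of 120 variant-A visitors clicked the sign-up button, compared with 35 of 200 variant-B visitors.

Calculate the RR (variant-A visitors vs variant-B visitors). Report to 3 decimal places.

risk, variant-A visitors = 49/120 = 0.4083
risk, variant-B visitors = 35/200 = 0.1750
RR = 0.4083 / 0.1750 = 2.333

RR = 2.333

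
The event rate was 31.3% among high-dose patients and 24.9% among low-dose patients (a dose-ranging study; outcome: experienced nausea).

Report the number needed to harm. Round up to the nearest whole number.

absolute risk difference = 0.064000
1 / 0.064000 = 15.625 → round up → 16

16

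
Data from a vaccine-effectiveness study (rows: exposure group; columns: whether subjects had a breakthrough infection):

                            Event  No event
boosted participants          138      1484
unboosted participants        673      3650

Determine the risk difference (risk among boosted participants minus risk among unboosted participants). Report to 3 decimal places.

risk, boosted participants = 138/1622 = 0.0851
risk, unboosted participants = 673/4323 = 0.1557
risk difference = 0.0851 − 0.1557 = -0.071

-0.071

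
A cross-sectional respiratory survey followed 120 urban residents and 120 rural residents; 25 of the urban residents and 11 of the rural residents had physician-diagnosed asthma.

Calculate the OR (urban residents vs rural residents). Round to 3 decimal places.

OR = (25 × 109) / (95 × 11) = 2725/1045 ≈ 2.608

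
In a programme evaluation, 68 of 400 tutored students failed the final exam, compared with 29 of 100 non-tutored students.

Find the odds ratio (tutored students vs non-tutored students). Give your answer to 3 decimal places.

OR = (68 × 71) / (332 × 29) = 4828/9628 ≈ 0.501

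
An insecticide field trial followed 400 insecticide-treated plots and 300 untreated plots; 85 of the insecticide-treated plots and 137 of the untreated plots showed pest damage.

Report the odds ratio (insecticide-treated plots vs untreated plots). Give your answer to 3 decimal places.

OR = (85 × 163) / (315 × 137) = 13855/43155 ≈ 0.321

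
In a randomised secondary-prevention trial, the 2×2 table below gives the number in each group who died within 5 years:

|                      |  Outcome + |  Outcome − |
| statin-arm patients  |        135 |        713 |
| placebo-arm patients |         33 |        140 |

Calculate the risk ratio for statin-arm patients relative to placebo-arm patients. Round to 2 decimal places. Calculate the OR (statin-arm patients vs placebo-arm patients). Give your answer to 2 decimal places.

risk, statin-arm patients = 135/848 = 0.1592
risk, placebo-arm patients = 33/173 = 0.1908
RR = 0.1592 / 0.1908 = 0.83
odds, statin-arm patients = 135/713 = 0.1893
odds, placebo-arm patients = 33/140 = 0.2357
OR = 0.1893 / 0.2357 = 0.80

RR = 0.83; OR = 0.80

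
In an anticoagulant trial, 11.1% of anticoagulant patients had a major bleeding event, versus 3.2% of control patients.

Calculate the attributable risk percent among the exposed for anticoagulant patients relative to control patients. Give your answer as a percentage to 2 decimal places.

AR% = (0.11100 − 0.03200) / 0.11100 = 0.7117 → 71.17%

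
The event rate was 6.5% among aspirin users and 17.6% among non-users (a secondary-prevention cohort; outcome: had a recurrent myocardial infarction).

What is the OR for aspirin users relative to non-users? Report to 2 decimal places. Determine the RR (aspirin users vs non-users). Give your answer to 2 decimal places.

OR = 0.33; RR = 0.37

odds, aspirin users = 0.0650/0.9350 = 0.0695
odds, non-users = 0.1760/0.8240 = 0.2136
OR = 0.0695 / 0.2136 = 0.33
RR = 0.0650 / 0.1760 = 0.37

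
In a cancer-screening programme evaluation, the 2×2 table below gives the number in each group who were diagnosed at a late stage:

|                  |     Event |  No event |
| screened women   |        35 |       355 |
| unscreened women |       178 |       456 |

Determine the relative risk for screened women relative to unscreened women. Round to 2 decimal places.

RR: 0.32

risk, screened women = 35/390 = 0.0897
risk, unscreened women = 178/634 = 0.2808
RR = 0.0897 / 0.2808 = 0.32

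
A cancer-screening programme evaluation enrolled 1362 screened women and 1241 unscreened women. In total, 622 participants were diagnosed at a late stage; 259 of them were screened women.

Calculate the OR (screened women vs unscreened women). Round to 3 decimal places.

screened women without the outcome: 1362 − 259 = 1103
unscreened women with the outcome: 622 − 259 = 363
unscreened women without the outcome: 1241 − 363 = 878
odds, screened women = 259/1103 = 0.2348
odds, unscreened women = 363/878 = 0.4134
OR = 0.2348 / 0.4134 = 0.568

OR = 0.568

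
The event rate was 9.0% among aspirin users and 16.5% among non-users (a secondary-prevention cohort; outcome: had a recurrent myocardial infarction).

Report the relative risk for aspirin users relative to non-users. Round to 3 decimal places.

RR = 0.0900 / 0.1650 = 0.545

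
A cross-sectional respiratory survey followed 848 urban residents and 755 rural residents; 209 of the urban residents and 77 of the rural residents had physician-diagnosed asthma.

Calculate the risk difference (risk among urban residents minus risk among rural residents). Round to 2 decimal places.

risk, urban residents = 209/848 = 0.2465
risk, rural residents = 77/755 = 0.1020
risk difference = 0.2465 − 0.1020 = 0.14

0.14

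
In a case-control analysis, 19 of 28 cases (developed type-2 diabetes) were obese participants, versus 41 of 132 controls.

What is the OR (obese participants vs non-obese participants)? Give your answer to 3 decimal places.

OR = (19 × 91) / (41 × 9) = 1729/369 ≈ 4.686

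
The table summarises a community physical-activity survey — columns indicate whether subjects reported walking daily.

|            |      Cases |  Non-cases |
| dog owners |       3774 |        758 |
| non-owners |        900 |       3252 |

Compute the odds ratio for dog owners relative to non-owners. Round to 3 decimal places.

OR = (3774 × 3252) / (758 × 900) = 12273048/682200 ≈ 17.990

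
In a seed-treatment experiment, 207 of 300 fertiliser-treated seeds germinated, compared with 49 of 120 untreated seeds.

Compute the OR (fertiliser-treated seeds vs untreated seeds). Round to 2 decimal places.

odds, fertiliser-treated seeds = 207/93 = 2.2258
odds, untreated seeds = 49/71 = 0.6901
OR = 2.2258 / 0.6901 = 3.23

OR = 3.23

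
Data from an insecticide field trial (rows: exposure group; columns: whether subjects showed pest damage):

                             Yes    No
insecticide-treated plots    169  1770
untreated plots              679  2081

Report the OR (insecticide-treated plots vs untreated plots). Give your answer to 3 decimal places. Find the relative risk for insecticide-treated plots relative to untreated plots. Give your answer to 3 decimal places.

OR = 0.293; RR = 0.354

odds, insecticide-treated plots = 169/1770 = 0.0955
odds, untreated plots = 679/2081 = 0.3263
OR = 0.0955 / 0.3263 = 0.293
risk, insecticide-treated plots = 169/1939 = 0.0872
risk, untreated plots = 679/2760 = 0.2460
RR = 0.0872 / 0.2460 = 0.354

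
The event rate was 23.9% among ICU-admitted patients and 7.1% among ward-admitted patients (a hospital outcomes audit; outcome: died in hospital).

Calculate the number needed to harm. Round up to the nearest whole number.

NNH = 6

absolute risk difference = 0.168000
1 / 0.168000 = 5.952 → round up → 6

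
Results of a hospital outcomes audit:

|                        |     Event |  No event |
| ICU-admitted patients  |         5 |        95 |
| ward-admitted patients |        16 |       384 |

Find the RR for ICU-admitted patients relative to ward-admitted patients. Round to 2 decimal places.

RR: 1.25

risk, ICU-admitted patients = 5/100 = 0.05000
risk, ward-admitted patients = 16/400 = 0.04000
RR = 0.05000 / 0.04000 = 1.25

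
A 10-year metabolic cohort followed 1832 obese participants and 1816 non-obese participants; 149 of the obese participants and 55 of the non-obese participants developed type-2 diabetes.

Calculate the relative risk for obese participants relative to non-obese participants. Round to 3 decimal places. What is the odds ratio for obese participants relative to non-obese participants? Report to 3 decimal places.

RR = 2.685; OR = 2.835

risk, obese participants = 149/1832 = 0.08133
risk, non-obese participants = 55/1816 = 0.03029
RR = 0.08133 / 0.03029 = 2.685
OR = (149 × 1761) / (1683 × 55) = 262389/92565 ≈ 2.835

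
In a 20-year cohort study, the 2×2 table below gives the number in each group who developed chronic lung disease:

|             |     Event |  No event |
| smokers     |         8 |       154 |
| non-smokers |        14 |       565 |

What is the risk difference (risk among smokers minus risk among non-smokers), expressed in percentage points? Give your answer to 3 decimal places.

RD: 2.520

risk, smokers = 8/162 = 0.04938
risk, non-smokers = 14/579 = 0.02418
risk difference = 0.04938 − 0.02418 = 0.02520 → 2.520 percentage points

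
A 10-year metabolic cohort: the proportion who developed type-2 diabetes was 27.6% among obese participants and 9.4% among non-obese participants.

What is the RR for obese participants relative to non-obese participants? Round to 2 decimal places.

RR = 0.2760 / 0.0940 = 2.94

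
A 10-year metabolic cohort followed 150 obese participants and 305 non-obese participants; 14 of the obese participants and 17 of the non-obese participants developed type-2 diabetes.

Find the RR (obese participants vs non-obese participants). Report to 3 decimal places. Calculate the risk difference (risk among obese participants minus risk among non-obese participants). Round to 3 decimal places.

RR = 1.675; RD = 0.038

risk, obese participants = 14/150 = 0.0933
risk, non-obese participants = 17/305 = 0.0557
RR = 0.0933 / 0.0557 = 1.675
risk difference = 0.0933 − 0.0557 = 0.038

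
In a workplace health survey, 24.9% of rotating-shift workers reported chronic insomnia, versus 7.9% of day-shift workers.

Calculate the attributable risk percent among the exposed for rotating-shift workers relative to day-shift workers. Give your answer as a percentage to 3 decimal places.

AR% = (0.2490 − 0.0790) / 0.2490 = 0.6827 → 68.273%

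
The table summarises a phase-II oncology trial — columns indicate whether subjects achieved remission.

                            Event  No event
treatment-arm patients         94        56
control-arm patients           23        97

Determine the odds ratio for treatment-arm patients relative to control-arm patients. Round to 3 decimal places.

OR = (94 × 97) / (56 × 23) = 9118/1288 ≈ 7.079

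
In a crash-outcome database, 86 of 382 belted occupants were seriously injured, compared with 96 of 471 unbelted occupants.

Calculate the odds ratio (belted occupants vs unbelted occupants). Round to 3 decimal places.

1.135

odds, belted occupants = 86/296 = 0.2905
odds, unbelted occupants = 96/375 = 0.2560
OR = 0.2905 / 0.2560 = 1.135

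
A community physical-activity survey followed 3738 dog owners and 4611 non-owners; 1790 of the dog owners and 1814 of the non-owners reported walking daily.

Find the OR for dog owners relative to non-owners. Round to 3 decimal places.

odds, dog owners = 1790/1948 = 0.9189
odds, non-owners = 1814/2797 = 0.6486
OR = 0.9189 / 0.6486 = 1.417

OR = 1.417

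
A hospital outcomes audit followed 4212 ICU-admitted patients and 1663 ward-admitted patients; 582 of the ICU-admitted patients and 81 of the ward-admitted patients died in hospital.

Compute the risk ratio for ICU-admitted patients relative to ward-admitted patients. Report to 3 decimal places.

risk, ICU-admitted patients = 582/4212 = 0.13818
risk, ward-admitted patients = 81/1663 = 0.04871
RR = 0.13818 / 0.04871 = 2.837

2.837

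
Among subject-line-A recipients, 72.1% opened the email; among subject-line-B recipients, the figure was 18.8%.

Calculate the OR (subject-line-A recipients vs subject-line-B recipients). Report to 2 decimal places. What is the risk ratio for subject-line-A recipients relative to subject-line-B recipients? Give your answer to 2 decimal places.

odds, subject-line-A recipients = 0.7210/0.2790 = 2.5842
odds, subject-line-B recipients = 0.1880/0.8120 = 0.2315
OR = 2.5842 / 0.2315 = 11.16
RR = 0.7210 / 0.1880 = 3.84

OR = 11.16; RR = 3.84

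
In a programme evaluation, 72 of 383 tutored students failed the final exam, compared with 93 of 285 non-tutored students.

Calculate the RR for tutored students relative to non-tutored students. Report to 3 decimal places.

RR: 0.576

risk, tutored students = 72/383 = 0.1880
risk, non-tutored students = 93/285 = 0.3263
RR = 0.1880 / 0.3263 = 0.576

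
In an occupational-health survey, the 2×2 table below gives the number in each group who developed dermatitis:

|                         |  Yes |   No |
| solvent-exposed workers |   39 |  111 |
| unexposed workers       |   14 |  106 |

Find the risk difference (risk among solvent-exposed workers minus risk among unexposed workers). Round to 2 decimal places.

risk, solvent-exposed workers = 39/150 = 0.2600
risk, unexposed workers = 14/120 = 0.1167
risk difference = 0.2600 − 0.1167 = 0.14

0.14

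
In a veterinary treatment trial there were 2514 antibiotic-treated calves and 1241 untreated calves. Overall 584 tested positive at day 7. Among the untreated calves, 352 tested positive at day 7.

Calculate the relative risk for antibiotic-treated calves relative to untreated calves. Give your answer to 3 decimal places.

0.325

antibiotic-treated calves with the outcome: 584 − 352 = 232
antibiotic-treated calves without the outcome: 2514 − 232 = 2282
untreated calves without the outcome: 1241 − 352 = 889
risk, antibiotic-treated calves = 232/2514 = 0.0923
risk, untreated calves = 352/1241 = 0.2836
RR = 0.0923 / 0.2836 = 0.325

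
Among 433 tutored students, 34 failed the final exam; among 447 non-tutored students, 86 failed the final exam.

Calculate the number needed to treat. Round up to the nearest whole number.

risk, tutored students = 34/433 = 0.078522
risk, non-tutored students = 86/447 = 0.192394
absolute risk difference = 0.113872
1 / 0.113872 = 8.782 → round up → 9

NNT ≈ 9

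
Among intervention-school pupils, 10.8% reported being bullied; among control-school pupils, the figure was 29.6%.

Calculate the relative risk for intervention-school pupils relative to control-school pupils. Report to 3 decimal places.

RR = 0.1080 / 0.2960 = 0.365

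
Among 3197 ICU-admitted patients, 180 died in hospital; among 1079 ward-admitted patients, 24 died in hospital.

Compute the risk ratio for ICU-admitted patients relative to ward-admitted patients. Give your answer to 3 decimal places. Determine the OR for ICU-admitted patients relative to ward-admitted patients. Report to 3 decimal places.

RR = 2.531; OR = 2.623

risk, ICU-admitted patients = 180/3197 = 0.05630
risk, ward-admitted patients = 24/1079 = 0.02224
RR = 0.05630 / 0.02224 = 2.531
OR = (180 × 1055) / (3017 × 24) = 189900/72408 ≈ 2.623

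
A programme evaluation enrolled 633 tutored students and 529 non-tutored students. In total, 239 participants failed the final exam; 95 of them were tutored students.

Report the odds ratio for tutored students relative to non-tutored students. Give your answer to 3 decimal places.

OR: 0.472

tutored students without the outcome: 633 − 95 = 538
non-tutored students with the outcome: 239 − 95 = 144
non-tutored students without the outcome: 529 − 144 = 385
odds, tutored students = 95/538 = 0.1766
odds, non-tutored students = 144/385 = 0.3740
OR = 0.1766 / 0.3740 = 0.472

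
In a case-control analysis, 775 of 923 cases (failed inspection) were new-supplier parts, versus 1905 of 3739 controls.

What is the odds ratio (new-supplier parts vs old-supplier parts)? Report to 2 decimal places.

OR = 5.04

odds, new-supplier parts = 775/1905 = 0.4068
odds, old-supplier parts = 148/1834 = 0.0807
OR = 0.4068 / 0.0807 = 5.04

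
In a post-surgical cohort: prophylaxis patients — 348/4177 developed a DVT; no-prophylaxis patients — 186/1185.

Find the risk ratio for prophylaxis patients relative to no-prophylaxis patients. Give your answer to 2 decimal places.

risk, prophylaxis patients = 348/4177 = 0.0833
risk, no-prophylaxis patients = 186/1185 = 0.1570
RR = 0.0833 / 0.1570 = 0.53

RR: 0.53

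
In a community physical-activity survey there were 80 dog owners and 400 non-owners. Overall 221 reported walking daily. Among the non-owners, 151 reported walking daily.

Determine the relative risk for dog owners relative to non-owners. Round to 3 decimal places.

dog owners with the outcome: 221 − 151 = 70
dog owners without the outcome: 80 − 70 = 10
non-owners without the outcome: 400 − 151 = 249
risk, dog owners = 70/80 = 0.8750
risk, non-owners = 151/400 = 0.3775
RR = 0.8750 / 0.3775 = 2.318

RR ≈ 2.318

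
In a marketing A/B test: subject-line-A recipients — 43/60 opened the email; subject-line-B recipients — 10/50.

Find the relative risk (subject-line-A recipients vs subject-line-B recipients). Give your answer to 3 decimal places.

3.583

risk, subject-line-A recipients = 43/60 = 0.7167
risk, subject-line-B recipients = 10/50 = 0.2000
RR = 0.7167 / 0.2000 = 3.583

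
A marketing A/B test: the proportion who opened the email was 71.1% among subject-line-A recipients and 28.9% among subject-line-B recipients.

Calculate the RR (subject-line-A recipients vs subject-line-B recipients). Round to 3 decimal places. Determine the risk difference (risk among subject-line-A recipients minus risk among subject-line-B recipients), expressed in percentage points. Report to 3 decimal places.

RR = 0.7110 / 0.2890 = 2.460
risk difference = 0.7110 − 0.2890 = 0.4220 → 42.200 percentage points

RR = 2.460; RD = 42.200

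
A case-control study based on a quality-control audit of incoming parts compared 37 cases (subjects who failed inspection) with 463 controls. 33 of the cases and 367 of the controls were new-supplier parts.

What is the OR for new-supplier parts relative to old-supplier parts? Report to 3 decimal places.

OR ≈ 2.158

odds, new-supplier parts = 33/367 = 0.08992
odds, old-supplier parts = 4/96 = 0.04167
OR = 0.08992 / 0.04167 = 2.158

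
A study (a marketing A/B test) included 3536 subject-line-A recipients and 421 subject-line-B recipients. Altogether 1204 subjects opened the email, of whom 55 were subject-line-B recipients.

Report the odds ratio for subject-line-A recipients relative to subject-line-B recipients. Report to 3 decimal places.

OR: 3.203

subject-line-A recipients with the outcome: 1204 − 55 = 1149
subject-line-A recipients without the outcome: 3536 − 1149 = 2387
subject-line-B recipients without the outcome: 421 − 55 = 366
OR = (1149 × 366) / (2387 × 55) = 420534/131285 ≈ 3.203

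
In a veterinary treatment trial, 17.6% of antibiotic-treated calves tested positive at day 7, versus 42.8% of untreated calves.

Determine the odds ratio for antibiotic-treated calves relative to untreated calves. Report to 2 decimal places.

0.29

odds, antibiotic-treated calves = 0.1760/0.8240 = 0.2136
odds, untreated calves = 0.4280/0.5720 = 0.7483
OR = 0.2136 / 0.7483 = 0.29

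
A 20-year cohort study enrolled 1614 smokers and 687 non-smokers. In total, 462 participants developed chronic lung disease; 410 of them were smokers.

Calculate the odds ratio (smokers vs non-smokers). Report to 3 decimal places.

smokers without the outcome: 1614 − 410 = 1204
non-smokers with the outcome: 462 − 410 = 52
non-smokers without the outcome: 687 − 52 = 635
odds, smokers = 410/1204 = 0.3405
odds, non-smokers = 52/635 = 0.0819
OR = 0.3405 / 0.0819 = 4.158

4.158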